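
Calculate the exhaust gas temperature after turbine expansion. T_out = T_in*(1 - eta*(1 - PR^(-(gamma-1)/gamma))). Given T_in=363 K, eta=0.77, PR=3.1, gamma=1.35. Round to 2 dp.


T_out = T_in * (1 - eta * (1 - PR^(-(gamma-1)/gamma)))
Exponent = -(1.35-1)/1.35 = -0.25925926
PR^exp = 3.1^(-0.25925926) = 0.74577862
Factor = 1 - 0.77*(1 - 0.74577862) = 0.80424954
T_out = 363 * 0.80424954 = 291.94 K


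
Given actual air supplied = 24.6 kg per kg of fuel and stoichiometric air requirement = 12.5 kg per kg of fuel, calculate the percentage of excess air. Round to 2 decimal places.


Excess air = actual - stoichiometric = 24.6 - 12.5 = 12.10 kg/kg fuel
Excess air % = (excess / stoich) * 100 = (12.10 / 12.5) * 100 = 96.80%


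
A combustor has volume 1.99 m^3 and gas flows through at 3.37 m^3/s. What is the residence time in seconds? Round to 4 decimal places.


tau = V / Q_flow
tau = 1.99 / 3.37 = 0.5905 s


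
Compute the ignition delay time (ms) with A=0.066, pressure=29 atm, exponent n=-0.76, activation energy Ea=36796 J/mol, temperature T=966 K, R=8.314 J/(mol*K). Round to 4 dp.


tau = A * P^n * exp(Ea/(R*T))
P^n = 29^(-0.76) = 0.07737088
Ea/(R*T) = 36796/(8.314*966) = 4.581561
exp(Ea/(R*T)) = 97.666723
tau = 0.066 * 0.07737088 * 97.666723 = 0.4987 ms


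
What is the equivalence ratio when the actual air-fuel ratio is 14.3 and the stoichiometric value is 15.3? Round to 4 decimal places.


phi = AFR_stoich / AFR_actual
phi = 15.3 / 14.3 = 1.0699


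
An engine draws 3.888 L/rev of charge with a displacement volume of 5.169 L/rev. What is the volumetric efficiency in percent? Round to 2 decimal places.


eta_v = (V_actual / V_disp) * 100
Ratio = 3.888 / 5.169 = 0.7522
eta_v = 0.7522 * 100 = 75.22%


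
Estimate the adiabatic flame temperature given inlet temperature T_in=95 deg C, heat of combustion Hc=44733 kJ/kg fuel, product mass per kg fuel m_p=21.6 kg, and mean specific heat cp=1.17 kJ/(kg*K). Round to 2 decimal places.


T_ad = T_in + Hc / (m_p * cp)
Denominator = 21.6 * 1.17 = 25.2720
Temperature rise = 44733 / 25.2720 = 1770.06 K
T_ad = 95 + 1770.06 = 1865.06 deg C


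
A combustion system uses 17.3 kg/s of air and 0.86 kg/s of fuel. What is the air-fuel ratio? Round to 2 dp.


AFR = m_air / m_fuel
AFR = 17.3 / 0.86 = 20.12


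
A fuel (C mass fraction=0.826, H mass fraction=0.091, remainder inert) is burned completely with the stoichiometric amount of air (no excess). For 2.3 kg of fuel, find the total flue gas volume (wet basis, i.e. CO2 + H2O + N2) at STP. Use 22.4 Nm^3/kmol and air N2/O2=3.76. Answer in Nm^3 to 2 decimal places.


Per kg fuel: CO2 = (C/12 kmol)*22.4 = (0.826/12)*22.4 = 1.54187 Nm^3
Per kg fuel: H2O = (H/2 kmol)*22.4 = (0.091/2)*22.4 = 1.01920 Nm^3
O2 needed per kg fuel = C/12 + H/4 = 0.826/12 + 0.091/4 = 0.09158333 kmol
Per kg fuel: N2 = O2*3.76*22.4 = 0.09158333*3.76*22.4 = 7.71351 Nm^3
Total per kg = 1.54187 + 1.01920 + 7.71351 = 10.27458 Nm^3
Total = 10.27458 * 2.3 = 23.63 Nm^3


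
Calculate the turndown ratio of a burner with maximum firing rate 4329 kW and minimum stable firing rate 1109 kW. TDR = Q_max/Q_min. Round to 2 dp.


TDR = Q_max / Q_min
TDR = 4329 / 1109 = 3.90


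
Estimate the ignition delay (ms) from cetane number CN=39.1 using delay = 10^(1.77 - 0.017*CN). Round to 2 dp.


delay = 10^(1.77 - 0.017*CN)
Exponent = 1.77 - 0.017*39.1 = 1.1053
delay = 10^1.1053 = 12.74 ms


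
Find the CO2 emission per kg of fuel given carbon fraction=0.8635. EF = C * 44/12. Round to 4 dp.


EF = C_frac * (M_CO2 / M_C)
EF = 0.8635 * (44/12)
EF = 0.8635 * 3.666667 = 3.1662 kg_CO2/kg_fuel


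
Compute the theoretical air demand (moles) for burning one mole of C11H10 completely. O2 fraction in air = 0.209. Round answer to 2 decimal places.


Balanced combustion: C11H10 + 13.5 O2 -> 11 CO2 + 5 H2O
O2 needed = C + H/4 = 11 + 10/4 = 13.50 moles
Air moles = O2 / 0.209 = 13.50 / 0.209 = 64.59 moles air


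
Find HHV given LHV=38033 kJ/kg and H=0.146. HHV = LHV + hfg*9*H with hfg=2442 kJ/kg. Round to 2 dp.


HHV = LHV + hfg * 9 * H
Water addition = 2442 * 9 * 0.146 = 3208.788 kJ/kg
HHV = 38033 + 3208.788 = 41241.79 kJ/kg


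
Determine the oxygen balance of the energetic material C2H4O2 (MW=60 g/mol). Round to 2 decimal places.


OB = -1600 * (2C + H/2 - O) / MW
Inner = 2*2 + 4/2 - 2 = 4.00
OB = -1600 * 4.00 / 60 = -106.67%


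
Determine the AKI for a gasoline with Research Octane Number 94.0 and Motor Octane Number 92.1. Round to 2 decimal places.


AKI = (RON + MON) / 2
AKI = (94.0 + 92.1) / 2
AKI = 186.1 / 2 = 93.05


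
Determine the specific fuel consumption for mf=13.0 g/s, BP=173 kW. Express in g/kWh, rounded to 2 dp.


SFC = (mf / BP) * 3600
Rate = 13.0 / 173 = 0.075145 g/(s*kW)
SFC = 0.075145 * 3600 = 270.52 g/kWh


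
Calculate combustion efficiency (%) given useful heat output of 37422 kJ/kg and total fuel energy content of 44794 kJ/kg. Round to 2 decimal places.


Efficiency = (Q_useful / Q_fuel) * 100
Efficiency = (37422 / 44794) * 100
Efficiency = 0.8354 * 100 = 83.54%


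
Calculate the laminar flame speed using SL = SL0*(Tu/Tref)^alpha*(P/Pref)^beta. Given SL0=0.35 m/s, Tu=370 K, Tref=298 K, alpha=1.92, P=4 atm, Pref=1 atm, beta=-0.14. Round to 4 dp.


SL = SL0 * (Tu/Tref)^alpha * (P/Pref)^beta
T ratio = 370/298 = 1.24161074
(T ratio)^alpha = 1.24161074^1.92 = 1.515138
(P/Pref)^beta = 4^(-0.14) = 0.823591
SL = 0.35 * 1.515138 * 0.823591 = 0.4367 m/s


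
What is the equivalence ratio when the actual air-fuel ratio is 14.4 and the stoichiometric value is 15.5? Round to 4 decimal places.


phi = AFR_stoich / AFR_actual
phi = 15.5 / 14.4 = 1.0764


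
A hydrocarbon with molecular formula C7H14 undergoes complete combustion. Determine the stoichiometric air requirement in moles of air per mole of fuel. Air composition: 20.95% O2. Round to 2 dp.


Balanced combustion: C7H14 + 10.5 O2 -> 7 CO2 + 7 H2O
O2 needed = C + H/4 = 7 + 14/4 = 10.50 moles
Air moles = O2 / 0.2095 = 10.50 / 0.2095 = 50.12 moles air


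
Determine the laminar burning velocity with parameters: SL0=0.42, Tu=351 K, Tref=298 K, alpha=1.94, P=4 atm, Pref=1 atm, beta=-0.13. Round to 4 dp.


SL = SL0 * (Tu/Tref)^alpha * (P/Pref)^beta
T ratio = 351/298 = 1.17785235
(T ratio)^alpha = 1.17785235^1.94 = 1.373777
(P/Pref)^beta = 4^(-0.13) = 0.835088
SL = 0.42 * 1.373777 * 0.835088 = 0.4818 m/s


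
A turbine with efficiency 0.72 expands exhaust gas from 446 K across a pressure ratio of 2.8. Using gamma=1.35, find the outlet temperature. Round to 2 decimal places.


T_out = T_in * (1 - eta * (1 - PR^(-(gamma-1)/gamma)))
Exponent = -(1.35-1)/1.35 = -0.25925926
PR^exp = 2.8^(-0.25925926) = 0.76572026
Factor = 1 - 0.72*(1 - 0.76572026) = 0.83131859
T_out = 446 * 0.83131859 = 370.77 K


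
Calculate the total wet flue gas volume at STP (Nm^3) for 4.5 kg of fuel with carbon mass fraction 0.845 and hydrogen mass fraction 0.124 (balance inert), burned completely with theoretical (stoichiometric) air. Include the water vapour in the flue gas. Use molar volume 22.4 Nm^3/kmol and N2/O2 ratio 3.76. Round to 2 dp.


Per kg fuel: CO2 = (C/12 kmol)*22.4 = (0.845/12)*22.4 = 1.57733 Nm^3
Per kg fuel: H2O = (H/2 kmol)*22.4 = (0.124/2)*22.4 = 1.38880 Nm^3
O2 needed per kg fuel = C/12 + H/4 = 0.845/12 + 0.124/4 = 0.10141667 kmol
Per kg fuel: N2 = O2*3.76*22.4 = 0.10141667*3.76*22.4 = 8.54172 Nm^3
Total per kg = 1.57733 + 1.38880 + 8.54172 = 11.50785 Nm^3
Total = 11.50785 * 4.5 = 51.79 Nm^3


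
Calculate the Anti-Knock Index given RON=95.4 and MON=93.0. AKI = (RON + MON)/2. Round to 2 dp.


AKI = (RON + MON) / 2
AKI = (95.4 + 93.0) / 2
AKI = 188.4 / 2 = 94.20


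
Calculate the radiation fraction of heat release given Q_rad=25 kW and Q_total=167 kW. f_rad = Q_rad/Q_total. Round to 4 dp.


f_rad = Q_rad / Q_total
f_rad = 25 / 167 = 0.1497


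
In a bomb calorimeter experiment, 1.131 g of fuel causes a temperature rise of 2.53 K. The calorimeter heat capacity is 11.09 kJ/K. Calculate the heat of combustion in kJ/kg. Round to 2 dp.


Hc = C_cal * delta_T / m_fuel
Q_released = 11.09 * 2.53 = 28.0577 kJ
m_fuel = 1.131 g = 1.131/1000 kg = 0.001131 kg
Hc = 28.0577 / 0.001131 = 24807.87 kJ/kg


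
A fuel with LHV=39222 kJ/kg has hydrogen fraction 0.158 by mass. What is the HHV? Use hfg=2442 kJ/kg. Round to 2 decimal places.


HHV = LHV + hfg * 9 * H
Water addition = 2442 * 9 * 0.158 = 3472.524 kJ/kg
HHV = 39222 + 3472.524 = 42694.52 kJ/kg


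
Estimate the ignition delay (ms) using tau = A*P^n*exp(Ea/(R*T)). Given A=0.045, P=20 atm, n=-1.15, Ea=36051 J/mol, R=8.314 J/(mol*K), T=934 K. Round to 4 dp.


tau = A * P^n * exp(Ea/(R*T))
P^n = 20^(-1.15) = 0.03190182
Ea/(R*T) = 36051/(8.314*934) = 4.642591
exp(Ea/(R*T)) = 103.812973
tau = 0.045 * 0.03190182 * 103.812973 = 0.1490 ms


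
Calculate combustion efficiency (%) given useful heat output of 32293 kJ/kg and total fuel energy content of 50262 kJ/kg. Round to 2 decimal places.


Efficiency = (Q_useful / Q_fuel) * 100
Efficiency = (32293 / 50262) * 100
Efficiency = 0.6425 * 100 = 64.25%


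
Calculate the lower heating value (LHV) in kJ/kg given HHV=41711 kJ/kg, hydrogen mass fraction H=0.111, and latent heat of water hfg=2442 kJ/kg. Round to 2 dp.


LHV = HHV - hfg * 9 * H
Water correction = 2442 * 9 * 0.111 = 2439.558 kJ/kg
LHV = 41711 - 2439.558 = 39271.44 kJ/kg


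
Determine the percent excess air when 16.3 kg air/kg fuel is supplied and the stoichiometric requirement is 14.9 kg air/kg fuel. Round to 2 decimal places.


Excess air = actual - stoichiometric = 16.3 - 14.9 = 1.40 kg/kg fuel
Excess air % = (excess / stoich) * 100 = (1.40 / 14.9) * 100 = 9.40%


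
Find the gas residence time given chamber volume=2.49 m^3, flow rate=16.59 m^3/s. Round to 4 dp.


tau = V / Q_flow
tau = 2.49 / 16.59 = 0.1501 s


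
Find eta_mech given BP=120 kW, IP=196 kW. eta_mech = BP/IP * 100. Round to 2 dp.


eta_mech = (BP / IP) * 100
Ratio = 120 / 196 = 0.6122
eta_mech = 0.6122 * 100 = 61.22%


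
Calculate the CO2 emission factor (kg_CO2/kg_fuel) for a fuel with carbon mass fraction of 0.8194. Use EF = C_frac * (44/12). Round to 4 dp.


EF = C_frac * (M_CO2 / M_C)
EF = 0.8194 * (44/12)
EF = 0.8194 * 3.666667 = 3.0045 kg_CO2/kg_fuel


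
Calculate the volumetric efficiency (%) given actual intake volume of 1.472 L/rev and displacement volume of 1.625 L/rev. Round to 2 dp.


eta_v = (V_actual / V_disp) * 100
Ratio = 1.472 / 1.625 = 0.9058
eta_v = 0.9058 * 100 = 90.58%


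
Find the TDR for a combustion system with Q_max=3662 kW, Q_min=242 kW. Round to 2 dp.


TDR = Q_max / Q_min
TDR = 3662 / 242 = 15.13


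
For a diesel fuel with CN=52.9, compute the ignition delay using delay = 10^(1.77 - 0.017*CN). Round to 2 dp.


delay = 10^(1.77 - 0.017*CN)
Exponent = 1.77 - 0.017*52.9 = 0.8707
delay = 10^0.8707 = 7.43 ms


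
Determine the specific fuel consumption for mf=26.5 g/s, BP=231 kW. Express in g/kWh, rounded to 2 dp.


SFC = (mf / BP) * 3600
Rate = 26.5 / 231 = 0.114719 g/(s*kW)
SFC = 0.114719 * 3600 = 412.99 g/kWh


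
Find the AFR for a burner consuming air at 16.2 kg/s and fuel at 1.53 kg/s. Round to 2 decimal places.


AFR = m_air / m_fuel
AFR = 16.2 / 1.53 = 10.59


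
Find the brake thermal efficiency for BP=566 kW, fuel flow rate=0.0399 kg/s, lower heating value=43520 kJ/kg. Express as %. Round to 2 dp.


eta_BTE = (BP / (mf * LHV)) * 100
Denominator = 0.0399 * 43520 = 1736.4480 kW
eta_BTE = (566 / 1736.4480) * 100 = 32.60%


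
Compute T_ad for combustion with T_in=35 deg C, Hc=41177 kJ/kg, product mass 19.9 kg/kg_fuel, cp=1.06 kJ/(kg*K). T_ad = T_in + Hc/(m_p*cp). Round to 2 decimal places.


T_ad = T_in + Hc / (m_p * cp)
Denominator = 19.9 * 1.06 = 21.0940
Temperature rise = 41177 / 21.0940 = 1952.07 K
T_ad = 35 + 1952.07 = 1987.07 deg C


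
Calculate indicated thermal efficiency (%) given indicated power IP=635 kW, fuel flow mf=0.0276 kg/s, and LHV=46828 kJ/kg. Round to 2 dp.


eta_ith = (IP / (mf * LHV)) * 100
Denominator = 0.0276 * 46828 = 1292.4528 kW
eta_ith = (635 / 1292.4528) * 100 = 49.13%


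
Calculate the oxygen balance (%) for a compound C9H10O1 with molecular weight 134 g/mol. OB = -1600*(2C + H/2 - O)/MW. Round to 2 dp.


OB = -1600 * (2C + H/2 - O) / MW
Inner = 2*9 + 10/2 - 1 = 22.00
OB = -1600 * 22.00 / 134 = -262.69%


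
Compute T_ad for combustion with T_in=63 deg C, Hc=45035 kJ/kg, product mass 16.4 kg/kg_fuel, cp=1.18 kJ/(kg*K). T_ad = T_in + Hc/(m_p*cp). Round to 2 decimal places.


T_ad = T_in + Hc / (m_p * cp)
Denominator = 16.4 * 1.18 = 19.3520
Temperature rise = 45035 / 19.3520 = 2327.15 K
T_ad = 63 + 2327.15 = 2390.15 deg C


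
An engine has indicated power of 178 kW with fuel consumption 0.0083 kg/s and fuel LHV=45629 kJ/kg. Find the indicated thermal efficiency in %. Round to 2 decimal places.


eta_ith = (IP / (mf * LHV)) * 100
Denominator = 0.0083 * 45629 = 378.7207 kW
eta_ith = (178 / 378.7207) * 100 = 47.00%


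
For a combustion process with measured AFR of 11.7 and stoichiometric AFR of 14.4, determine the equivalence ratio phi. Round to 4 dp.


phi = AFR_stoich / AFR_actual
phi = 14.4 / 11.7 = 1.2308


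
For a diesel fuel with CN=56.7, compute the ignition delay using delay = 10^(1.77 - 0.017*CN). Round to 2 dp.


delay = 10^(1.77 - 0.017*CN)
Exponent = 1.77 - 0.017*56.7 = 0.8061
delay = 10^0.8061 = 6.40 ms


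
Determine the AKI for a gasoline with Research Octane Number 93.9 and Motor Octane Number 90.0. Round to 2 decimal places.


AKI = (RON + MON) / 2
AKI = (93.9 + 90.0) / 2
AKI = 183.9 / 2 = 91.95


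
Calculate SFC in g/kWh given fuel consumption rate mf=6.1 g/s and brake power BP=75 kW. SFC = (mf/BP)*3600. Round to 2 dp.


SFC = (mf / BP) * 3600
Rate = 6.1 / 75 = 0.081333 g/(s*kW)
SFC = 0.081333 * 3600 = 292.80 g/kWh


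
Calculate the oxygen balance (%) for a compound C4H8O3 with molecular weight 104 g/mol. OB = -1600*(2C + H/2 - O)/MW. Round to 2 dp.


OB = -1600 * (2C + H/2 - O) / MW
Inner = 2*4 + 8/2 - 3 = 9.00
OB = -1600 * 9.00 / 104 = -138.46%


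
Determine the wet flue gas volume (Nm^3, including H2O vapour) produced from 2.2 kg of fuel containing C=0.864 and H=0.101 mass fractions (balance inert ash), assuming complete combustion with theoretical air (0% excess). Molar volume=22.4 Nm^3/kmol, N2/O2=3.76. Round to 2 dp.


Per kg fuel: CO2 = (C/12 kmol)*22.4 = (0.864/12)*22.4 = 1.61280 Nm^3
Per kg fuel: H2O = (H/2 kmol)*22.4 = (0.101/2)*22.4 = 1.13120 Nm^3
O2 needed per kg fuel = C/12 + H/4 = 0.864/12 + 0.101/4 = 0.09725000 kmol
Per kg fuel: N2 = O2*3.76*22.4 = 0.09725000*3.76*22.4 = 8.19078 Nm^3
Total per kg = 1.61280 + 1.13120 + 8.19078 = 10.93478 Nm^3
Total = 10.93478 * 2.2 = 24.06 Nm^3


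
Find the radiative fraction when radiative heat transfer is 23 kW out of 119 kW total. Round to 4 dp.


f_rad = Q_rad / Q_total
f_rad = 23 / 119 = 0.1933


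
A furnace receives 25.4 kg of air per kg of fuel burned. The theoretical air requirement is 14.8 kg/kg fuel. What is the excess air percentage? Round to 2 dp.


Excess air = actual - stoichiometric = 25.4 - 14.8 = 10.60 kg/kg fuel
Excess air % = (excess / stoich) * 100 = (10.60 / 14.8) * 100 = 71.62%


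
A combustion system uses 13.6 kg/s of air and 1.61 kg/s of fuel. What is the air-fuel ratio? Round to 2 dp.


AFR = m_air / m_fuel
AFR = 13.6 / 1.61 = 8.45


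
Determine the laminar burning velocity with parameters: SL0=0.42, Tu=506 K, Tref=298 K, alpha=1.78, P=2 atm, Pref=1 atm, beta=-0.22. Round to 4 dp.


SL = SL0 * (Tu/Tref)^alpha * (P/Pref)^beta
T ratio = 506/298 = 1.69798658
(T ratio)^alpha = 1.69798658^1.78 = 2.566156
(P/Pref)^beta = 2^(-0.22) = 0.858565
SL = 0.42 * 2.566156 * 0.858565 = 0.9253 m/s


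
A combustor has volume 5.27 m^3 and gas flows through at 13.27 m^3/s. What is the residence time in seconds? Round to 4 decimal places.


tau = V / Q_flow
tau = 5.27 / 13.27 = 0.3971 s


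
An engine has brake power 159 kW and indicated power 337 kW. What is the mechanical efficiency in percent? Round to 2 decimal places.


eta_mech = (BP / IP) * 100
Ratio = 159 / 337 = 0.4718
eta_mech = 0.4718 * 100 = 47.18%


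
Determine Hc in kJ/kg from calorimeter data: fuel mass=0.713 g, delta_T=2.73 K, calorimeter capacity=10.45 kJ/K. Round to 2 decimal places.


Hc = C_cal * delta_T / m_fuel
Q_released = 10.45 * 2.73 = 28.5285 kJ
m_fuel = 0.713 g = 0.713/1000 kg = 0.000713 kg
Hc = 28.5285 / 0.000713 = 40011.92 kJ/kg


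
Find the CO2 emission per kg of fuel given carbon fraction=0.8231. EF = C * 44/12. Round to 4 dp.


EF = C_frac * (M_CO2 / M_C)
EF = 0.8231 * (44/12)
EF = 0.8231 * 3.666667 = 3.0180 kg_CO2/kg_fuel


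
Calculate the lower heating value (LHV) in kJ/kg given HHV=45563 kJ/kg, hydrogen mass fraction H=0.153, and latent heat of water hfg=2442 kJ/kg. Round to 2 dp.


LHV = HHV - hfg * 9 * H
Water correction = 2442 * 9 * 0.153 = 3362.634 kJ/kg
LHV = 45563 - 3362.634 = 42200.37 kJ/kg


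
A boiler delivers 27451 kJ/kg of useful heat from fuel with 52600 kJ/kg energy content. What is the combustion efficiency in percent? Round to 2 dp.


Efficiency = (Q_useful / Q_fuel) * 100
Efficiency = (27451 / 52600) * 100
Efficiency = 0.5219 * 100 = 52.19%


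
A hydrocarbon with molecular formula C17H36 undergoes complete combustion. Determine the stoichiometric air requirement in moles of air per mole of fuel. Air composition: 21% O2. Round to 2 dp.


Balanced combustion: C17H36 + 26 O2 -> 17 CO2 + 18 H2O
O2 needed = C + H/4 = 17 + 36/4 = 26.00 moles
Air moles = O2 / 0.21 = 26.00 / 0.21 = 123.81 moles air


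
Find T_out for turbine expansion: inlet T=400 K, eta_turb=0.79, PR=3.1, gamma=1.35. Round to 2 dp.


T_out = T_in * (1 - eta * (1 - PR^(-(gamma-1)/gamma)))
Exponent = -(1.35-1)/1.35 = -0.25925926
PR^exp = 3.1^(-0.25925926) = 0.74577862
Factor = 1 - 0.79*(1 - 0.74577862) = 0.79916511
T_out = 400 * 0.79916511 = 319.67 K


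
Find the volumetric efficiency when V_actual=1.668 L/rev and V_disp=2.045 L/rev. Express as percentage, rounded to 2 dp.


eta_v = (V_actual / V_disp) * 100
Ratio = 1.668 / 2.045 = 0.8156
eta_v = 0.8156 * 100 = 81.56%


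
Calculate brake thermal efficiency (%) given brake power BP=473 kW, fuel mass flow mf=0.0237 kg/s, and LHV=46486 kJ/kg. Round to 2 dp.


eta_BTE = (BP / (mf * LHV)) * 100
Denominator = 0.0237 * 46486 = 1101.7182 kW
eta_BTE = (473 / 1101.7182) * 100 = 42.93%


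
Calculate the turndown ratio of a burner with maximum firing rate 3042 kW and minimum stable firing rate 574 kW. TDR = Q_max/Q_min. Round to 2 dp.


TDR = Q_max / Q_min
TDR = 3042 / 574 = 5.30


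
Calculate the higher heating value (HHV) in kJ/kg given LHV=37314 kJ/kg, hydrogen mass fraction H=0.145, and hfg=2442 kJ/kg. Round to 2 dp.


HHV = LHV + hfg * 9 * H
Water addition = 2442 * 9 * 0.145 = 3186.810 kJ/kg
HHV = 37314 + 3186.810 = 40500.81 kJ/kg


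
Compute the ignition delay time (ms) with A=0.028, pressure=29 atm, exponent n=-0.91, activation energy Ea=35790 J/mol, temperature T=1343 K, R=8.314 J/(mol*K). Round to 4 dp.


tau = A * P^n * exp(Ea/(R*T))
P^n = 29^(-0.91) = 0.04668935
Ea/(R*T) = 35790/(8.314*1343) = 3.205352
exp(Ea/(R*T)) = 24.664169
tau = 0.028 * 0.04668935 * 24.664169 = 0.0322 ms


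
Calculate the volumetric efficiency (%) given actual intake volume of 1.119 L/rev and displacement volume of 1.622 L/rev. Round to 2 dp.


eta_v = (V_actual / V_disp) * 100
Ratio = 1.119 / 1.622 = 0.6899
eta_v = 0.6899 * 100 = 68.99%


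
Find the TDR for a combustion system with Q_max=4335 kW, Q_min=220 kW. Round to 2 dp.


TDR = Q_max / Q_min
TDR = 4335 / 220 = 19.70


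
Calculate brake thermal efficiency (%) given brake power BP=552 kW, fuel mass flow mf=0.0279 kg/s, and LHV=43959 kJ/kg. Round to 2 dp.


eta_BTE = (BP / (mf * LHV)) * 100
Denominator = 0.0279 * 43959 = 1226.4561 kW
eta_BTE = (552 / 1226.4561) * 100 = 45.01%


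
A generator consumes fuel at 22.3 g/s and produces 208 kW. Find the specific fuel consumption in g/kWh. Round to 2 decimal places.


SFC = (mf / BP) * 3600
Rate = 22.3 / 208 = 0.107212 g/(s*kW)
SFC = 0.107212 * 3600 = 385.96 g/kWh


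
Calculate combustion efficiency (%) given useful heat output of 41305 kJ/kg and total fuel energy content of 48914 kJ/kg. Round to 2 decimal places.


Efficiency = (Q_useful / Q_fuel) * 100
Efficiency = (41305 / 48914) * 100
Efficiency = 0.8444 * 100 = 84.44%


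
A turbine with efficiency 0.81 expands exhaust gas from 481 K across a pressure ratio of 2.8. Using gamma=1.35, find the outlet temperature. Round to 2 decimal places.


T_out = T_in * (1 - eta * (1 - PR^(-(gamma-1)/gamma)))
Exponent = -(1.35-1)/1.35 = -0.25925926
PR^exp = 2.8^(-0.25925926) = 0.76572026
Factor = 1 - 0.81*(1 - 0.76572026) = 0.81023341
T_out = 481 * 0.81023341 = 389.72 K


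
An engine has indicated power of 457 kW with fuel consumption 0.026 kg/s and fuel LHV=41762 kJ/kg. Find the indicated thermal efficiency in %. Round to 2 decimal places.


eta_ith = (IP / (mf * LHV)) * 100
Denominator = 0.026 * 41762 = 1085.8120 kW
eta_ith = (457 / 1085.8120) * 100 = 42.09%


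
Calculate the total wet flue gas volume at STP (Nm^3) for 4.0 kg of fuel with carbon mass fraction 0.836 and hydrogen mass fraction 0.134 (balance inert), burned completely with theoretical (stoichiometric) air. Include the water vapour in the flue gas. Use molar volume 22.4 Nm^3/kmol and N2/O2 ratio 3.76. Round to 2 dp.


Per kg fuel: CO2 = (C/12 kmol)*22.4 = (0.836/12)*22.4 = 1.56053 Nm^3
Per kg fuel: H2O = (H/2 kmol)*22.4 = (0.134/2)*22.4 = 1.50080 Nm^3
O2 needed per kg fuel = C/12 + H/4 = 0.836/12 + 0.134/4 = 0.10316667 kmol
Per kg fuel: N2 = O2*3.76*22.4 = 0.10316667*3.76*22.4 = 8.68911 Nm^3
Total per kg = 1.56053 + 1.50080 + 8.68911 = 11.75044 Nm^3
Total = 11.75044 * 4.0 = 47.00 Nm^3


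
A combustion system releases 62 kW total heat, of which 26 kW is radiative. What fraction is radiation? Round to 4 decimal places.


f_rad = Q_rad / Q_total
f_rad = 26 / 62 = 0.4194


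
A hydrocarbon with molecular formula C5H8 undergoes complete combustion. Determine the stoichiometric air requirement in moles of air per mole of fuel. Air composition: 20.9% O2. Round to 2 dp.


Balanced combustion: C5H8 + 7 O2 -> 5 CO2 + 4 H2O
O2 needed = C + H/4 = 5 + 8/4 = 7.00 moles
Air moles = O2 / 0.209 = 7.00 / 0.209 = 33.49 moles air


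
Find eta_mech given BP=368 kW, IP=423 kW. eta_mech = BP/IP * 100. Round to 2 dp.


eta_mech = (BP / IP) * 100
Ratio = 368 / 423 = 0.8700
eta_mech = 0.8700 * 100 = 87.00%


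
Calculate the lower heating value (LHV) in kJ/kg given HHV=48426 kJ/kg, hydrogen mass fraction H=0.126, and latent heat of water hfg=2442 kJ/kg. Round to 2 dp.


LHV = HHV - hfg * 9 * H
Water correction = 2442 * 9 * 0.126 = 2769.228 kJ/kg
LHV = 48426 - 2769.228 = 45656.77 kJ/kg


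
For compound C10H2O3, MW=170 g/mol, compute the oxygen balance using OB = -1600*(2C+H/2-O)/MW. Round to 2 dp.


OB = -1600 * (2C + H/2 - O) / MW
Inner = 2*10 + 2/2 - 3 = 18.00
OB = -1600 * 18.00 / 170 = -169.41%


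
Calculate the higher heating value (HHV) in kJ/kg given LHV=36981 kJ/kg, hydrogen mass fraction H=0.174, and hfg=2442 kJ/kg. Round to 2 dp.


HHV = LHV + hfg * 9 * H
Water addition = 2442 * 9 * 0.174 = 3824.172 kJ/kg
HHV = 36981 + 3824.172 = 40805.17 kJ/kg


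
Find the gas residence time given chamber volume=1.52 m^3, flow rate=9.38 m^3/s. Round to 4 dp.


tau = V / Q_flow
tau = 1.52 / 9.38 = 0.1620 s


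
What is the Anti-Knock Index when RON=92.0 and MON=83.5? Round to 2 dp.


AKI = (RON + MON) / 2
AKI = (92.0 + 83.5) / 2
AKI = 175.5 / 2 = 87.75


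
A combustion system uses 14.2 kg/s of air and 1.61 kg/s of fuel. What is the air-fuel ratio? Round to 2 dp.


AFR = m_air / m_fuel
AFR = 14.2 / 1.61 = 8.82


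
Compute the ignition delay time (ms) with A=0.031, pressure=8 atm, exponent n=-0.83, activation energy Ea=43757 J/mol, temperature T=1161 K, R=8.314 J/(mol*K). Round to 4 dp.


tau = A * P^n * exp(Ea/(R*T))
P^n = 8^(-0.83) = 0.17800627
Ea/(R*T) = 43757/(8.314*1161) = 4.533204
exp(Ea/(R*T)) = 93.056271
tau = 0.031 * 0.17800627 * 93.056271 = 0.5135 ms


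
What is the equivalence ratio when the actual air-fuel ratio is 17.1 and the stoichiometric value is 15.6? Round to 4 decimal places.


phi = AFR_stoich / AFR_actual
phi = 15.6 / 17.1 = 0.9123


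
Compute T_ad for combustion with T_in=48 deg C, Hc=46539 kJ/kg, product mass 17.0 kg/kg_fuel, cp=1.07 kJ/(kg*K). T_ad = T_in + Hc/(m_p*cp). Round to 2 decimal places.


T_ad = T_in + Hc / (m_p * cp)
Denominator = 17.0 * 1.07 = 18.1900
Temperature rise = 46539 / 18.1900 = 2558.49 K
T_ad = 48 + 2558.49 = 2606.49 deg C


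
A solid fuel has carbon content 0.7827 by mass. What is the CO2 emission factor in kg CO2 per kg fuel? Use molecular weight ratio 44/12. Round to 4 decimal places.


EF = C_frac * (M_CO2 / M_C)
EF = 0.7827 * (44/12)
EF = 0.7827 * 3.666667 = 2.8699 kg_CO2/kg_fuel


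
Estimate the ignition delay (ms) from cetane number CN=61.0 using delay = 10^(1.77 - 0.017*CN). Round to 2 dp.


delay = 10^(1.77 - 0.017*CN)
Exponent = 1.77 - 0.017*61.0 = 0.7330
delay = 10^0.7330 = 5.41 ms


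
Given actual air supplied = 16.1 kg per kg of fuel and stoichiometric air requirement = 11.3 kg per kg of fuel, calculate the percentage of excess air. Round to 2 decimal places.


Excess air = actual - stoichiometric = 16.1 - 11.3 = 4.80 kg/kg fuel
Excess air % = (excess / stoich) * 100 = (4.80 / 11.3) * 100 = 42.48%


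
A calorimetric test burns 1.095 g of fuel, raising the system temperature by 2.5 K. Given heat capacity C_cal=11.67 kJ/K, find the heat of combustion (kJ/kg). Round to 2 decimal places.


Hc = C_cal * delta_T / m_fuel
Q_released = 11.67 * 2.5 = 29.1750 kJ
m_fuel = 1.095 g = 1.095/1000 kg = 0.001095 kg
Hc = 29.1750 / 0.001095 = 26643.84 kJ/kg


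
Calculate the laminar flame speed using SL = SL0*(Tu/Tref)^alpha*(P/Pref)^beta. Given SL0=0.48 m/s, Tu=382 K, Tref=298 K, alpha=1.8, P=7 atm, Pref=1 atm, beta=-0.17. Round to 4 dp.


SL = SL0 * (Tu/Tref)^alpha * (P/Pref)^beta
T ratio = 382/298 = 1.28187919
(T ratio)^alpha = 1.28187919^1.8 = 1.563597
(P/Pref)^beta = 7^(-0.17) = 0.718345
SL = 0.48 * 1.563597 * 0.718345 = 0.5391 m/s


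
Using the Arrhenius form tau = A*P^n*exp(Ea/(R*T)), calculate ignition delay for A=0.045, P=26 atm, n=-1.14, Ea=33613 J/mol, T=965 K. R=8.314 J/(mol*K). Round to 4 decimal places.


tau = A * P^n * exp(Ea/(R*T))
P^n = 26^(-1.14) = 0.02437420
Ea/(R*T) = 33613/(8.314*965) = 4.189575
exp(Ea/(R*T)) = 65.994720
tau = 0.045 * 0.02437420 * 65.994720 = 0.0724 ms


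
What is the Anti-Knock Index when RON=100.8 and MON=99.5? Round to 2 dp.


AKI = (RON + MON) / 2
AKI = (100.8 + 99.5) / 2
AKI = 200.3 / 2 = 100.15


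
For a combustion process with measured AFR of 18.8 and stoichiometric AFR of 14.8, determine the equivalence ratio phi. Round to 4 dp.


phi = AFR_stoich / AFR_actual
phi = 14.8 / 18.8 = 0.7872


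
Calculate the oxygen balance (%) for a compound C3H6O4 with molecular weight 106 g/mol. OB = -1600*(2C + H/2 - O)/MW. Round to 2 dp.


OB = -1600 * (2C + H/2 - O) / MW
Inner = 2*3 + 6/2 - 4 = 5.00
OB = -1600 * 5.00 / 106 = -75.47%


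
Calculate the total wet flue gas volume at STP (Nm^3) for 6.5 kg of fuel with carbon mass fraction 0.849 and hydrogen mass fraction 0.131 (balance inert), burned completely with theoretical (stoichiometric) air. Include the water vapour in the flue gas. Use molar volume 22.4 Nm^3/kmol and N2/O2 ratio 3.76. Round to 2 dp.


Per kg fuel: CO2 = (C/12 kmol)*22.4 = (0.849/12)*22.4 = 1.58480 Nm^3
Per kg fuel: H2O = (H/2 kmol)*22.4 = (0.131/2)*22.4 = 1.46720 Nm^3
O2 needed per kg fuel = C/12 + H/4 = 0.849/12 + 0.131/4 = 0.10350000 kmol
Per kg fuel: N2 = O2*3.76*22.4 = 0.10350000*3.76*22.4 = 8.71718 Nm^3
Total per kg = 1.58480 + 1.46720 + 8.71718 = 11.76918 Nm^3
Total = 11.76918 * 6.5 = 76.50 Nm^3


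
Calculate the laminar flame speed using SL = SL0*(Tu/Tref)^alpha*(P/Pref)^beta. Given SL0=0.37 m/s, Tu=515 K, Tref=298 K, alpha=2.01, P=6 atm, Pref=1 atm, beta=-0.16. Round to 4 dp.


SL = SL0 * (Tu/Tref)^alpha * (P/Pref)^beta
T ratio = 515/298 = 1.72818792
(T ratio)^alpha = 1.72818792^2.01 = 3.003017
(P/Pref)^beta = 6^(-0.16) = 0.750751
SL = 0.37 * 3.003017 * 0.750751 = 0.8342 m/s


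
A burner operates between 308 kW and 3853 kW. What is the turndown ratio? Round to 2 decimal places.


TDR = Q_max / Q_min
TDR = 3853 / 308 = 12.51


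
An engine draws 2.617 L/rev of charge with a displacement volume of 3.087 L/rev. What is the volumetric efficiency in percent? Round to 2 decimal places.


eta_v = (V_actual / V_disp) * 100
Ratio = 2.617 / 3.087 = 0.8477
eta_v = 0.8477 * 100 = 84.77%


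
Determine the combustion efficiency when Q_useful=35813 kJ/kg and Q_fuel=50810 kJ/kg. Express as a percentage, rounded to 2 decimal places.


Efficiency = (Q_useful / Q_fuel) * 100
Efficiency = (35813 / 50810) * 100
Efficiency = 0.7048 * 100 = 70.48%


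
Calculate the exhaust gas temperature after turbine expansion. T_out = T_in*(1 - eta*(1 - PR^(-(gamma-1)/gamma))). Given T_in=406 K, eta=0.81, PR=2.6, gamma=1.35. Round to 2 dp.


T_out = T_in * (1 - eta * (1 - PR^(-(gamma-1)/gamma)))
Exponent = -(1.35-1)/1.35 = -0.25925926
PR^exp = 2.6^(-0.25925926) = 0.78057442
Factor = 1 - 0.81*(1 - 0.78057442) = 0.82226528
T_out = 406 * 0.82226528 = 333.84 K


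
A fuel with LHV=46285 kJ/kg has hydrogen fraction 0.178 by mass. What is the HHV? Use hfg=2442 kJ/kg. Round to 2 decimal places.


HHV = LHV + hfg * 9 * H
Water addition = 2442 * 9 * 0.178 = 3912.084 kJ/kg
HHV = 46285 + 3912.084 = 50197.08 kJ/kg


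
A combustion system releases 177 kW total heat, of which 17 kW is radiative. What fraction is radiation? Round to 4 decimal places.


f_rad = Q_rad / Q_total
f_rad = 17 / 177 = 0.0960


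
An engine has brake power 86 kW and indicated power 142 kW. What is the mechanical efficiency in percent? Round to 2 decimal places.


eta_mech = (BP / IP) * 100
Ratio = 86 / 142 = 0.6056
eta_mech = 0.6056 * 100 = 60.56%


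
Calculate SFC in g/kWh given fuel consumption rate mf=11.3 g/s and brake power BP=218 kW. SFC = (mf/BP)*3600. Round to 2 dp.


SFC = (mf / BP) * 3600
Rate = 11.3 / 218 = 0.051835 g/(s*kW)
SFC = 0.051835 * 3600 = 186.61 g/kWh


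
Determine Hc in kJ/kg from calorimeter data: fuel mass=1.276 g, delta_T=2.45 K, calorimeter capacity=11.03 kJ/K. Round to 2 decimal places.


Hc = C_cal * delta_T / m_fuel
Q_released = 11.03 * 2.45 = 27.0235 kJ
m_fuel = 1.276 g = 1.276/1000 kg = 0.001276 kg
Hc = 27.0235 / 0.001276 = 21178.29 kJ/kg


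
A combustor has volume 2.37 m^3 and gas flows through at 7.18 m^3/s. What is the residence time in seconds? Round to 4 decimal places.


tau = V / Q_flow
tau = 2.37 / 7.18 = 0.3301 s


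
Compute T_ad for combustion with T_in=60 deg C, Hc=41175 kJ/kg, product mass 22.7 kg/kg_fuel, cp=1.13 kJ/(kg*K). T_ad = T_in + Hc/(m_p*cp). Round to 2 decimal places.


T_ad = T_in + Hc / (m_p * cp)
Denominator = 22.7 * 1.13 = 25.6510
Temperature rise = 41175 / 25.6510 = 1605.20 K
T_ad = 60 + 1605.20 = 1665.20 deg C


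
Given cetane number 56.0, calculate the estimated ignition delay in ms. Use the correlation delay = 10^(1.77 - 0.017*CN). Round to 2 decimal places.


delay = 10^(1.77 - 0.017*CN)
Exponent = 1.77 - 0.017*56.0 = 0.8180
delay = 10^0.8180 = 6.58 ms


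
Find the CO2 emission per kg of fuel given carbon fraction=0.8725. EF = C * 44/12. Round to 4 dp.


EF = C_frac * (M_CO2 / M_C)
EF = 0.8725 * (44/12)
EF = 0.8725 * 3.666667 = 3.1992 kg_CO2/kg_fuel


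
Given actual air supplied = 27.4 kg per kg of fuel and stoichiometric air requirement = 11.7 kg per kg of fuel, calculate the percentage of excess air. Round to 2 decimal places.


Excess air = actual - stoichiometric = 27.4 - 11.7 = 15.70 kg/kg fuel
Excess air % = (excess / stoich) * 100 = (15.70 / 11.7) * 100 = 134.19%


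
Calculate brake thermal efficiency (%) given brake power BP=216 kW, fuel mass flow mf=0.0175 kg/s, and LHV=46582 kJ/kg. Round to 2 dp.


eta_BTE = (BP / (mf * LHV)) * 100
Denominator = 0.0175 * 46582 = 815.1850 kW
eta_BTE = (216 / 815.1850) * 100 = 26.50%


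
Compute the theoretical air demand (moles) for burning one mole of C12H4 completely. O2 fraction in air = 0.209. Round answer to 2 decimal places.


Balanced combustion: C12H4 + 13 O2 -> 12 CO2 + 2 H2O
O2 needed = C + H/4 = 12 + 4/4 = 13.00 moles
Air moles = O2 / 0.209 = 13.00 / 0.209 = 62.20 moles air


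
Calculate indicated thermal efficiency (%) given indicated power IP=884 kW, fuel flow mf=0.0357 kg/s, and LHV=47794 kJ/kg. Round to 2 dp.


eta_ith = (IP / (mf * LHV)) * 100
Denominator = 0.0357 * 47794 = 1706.2458 kW
eta_ith = (884 / 1706.2458) * 100 = 51.81%


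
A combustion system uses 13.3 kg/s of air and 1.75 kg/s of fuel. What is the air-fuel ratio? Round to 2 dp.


AFR = m_air / m_fuel
AFR = 13.3 / 1.75 = 7.60


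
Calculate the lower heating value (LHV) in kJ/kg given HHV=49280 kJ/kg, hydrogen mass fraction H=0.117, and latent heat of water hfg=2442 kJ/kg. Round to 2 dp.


LHV = HHV - hfg * 9 * H
Water correction = 2442 * 9 * 0.117 = 2571.426 kJ/kg
LHV = 49280 - 2571.426 = 46708.57 kJ/kg


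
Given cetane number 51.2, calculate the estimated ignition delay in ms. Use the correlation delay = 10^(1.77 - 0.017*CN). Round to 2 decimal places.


delay = 10^(1.77 - 0.017*CN)
Exponent = 1.77 - 0.017*51.2 = 0.8996
delay = 10^0.8996 = 7.94 ms


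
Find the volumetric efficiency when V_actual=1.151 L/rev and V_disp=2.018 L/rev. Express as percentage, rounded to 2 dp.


eta_v = (V_actual / V_disp) * 100
Ratio = 1.151 / 2.018 = 0.5704
eta_v = 0.5704 * 100 = 57.04%


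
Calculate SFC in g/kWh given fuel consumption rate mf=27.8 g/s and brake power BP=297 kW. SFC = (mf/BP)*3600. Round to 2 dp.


SFC = (mf / BP) * 3600
Rate = 27.8 / 297 = 0.093603 g/(s*kW)
SFC = 0.093603 * 3600 = 336.97 g/kWh


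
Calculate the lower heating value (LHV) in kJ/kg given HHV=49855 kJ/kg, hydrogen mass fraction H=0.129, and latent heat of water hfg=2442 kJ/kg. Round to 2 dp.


LHV = HHV - hfg * 9 * H
Water correction = 2442 * 9 * 0.129 = 2835.162 kJ/kg
LHV = 49855 - 2835.162 = 47019.84 kJ/kg


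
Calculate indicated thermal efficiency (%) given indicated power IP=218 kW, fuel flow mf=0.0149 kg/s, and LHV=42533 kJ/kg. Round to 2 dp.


eta_ith = (IP / (mf * LHV)) * 100
Denominator = 0.0149 * 42533 = 633.7417 kW
eta_ith = (218 / 633.7417) * 100 = 34.40%


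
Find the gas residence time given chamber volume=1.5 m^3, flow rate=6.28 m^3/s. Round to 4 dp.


tau = V / Q_flow
tau = 1.5 / 6.28 = 0.2389 s


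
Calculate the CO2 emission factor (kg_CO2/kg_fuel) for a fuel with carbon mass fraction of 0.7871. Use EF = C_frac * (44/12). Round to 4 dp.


EF = C_frac * (M_CO2 / M_C)
EF = 0.7871 * (44/12)
EF = 0.7871 * 3.666667 = 2.8860 kg_CO2/kg_fuel


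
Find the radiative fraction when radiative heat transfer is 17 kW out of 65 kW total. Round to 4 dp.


f_rad = Q_rad / Q_total
f_rad = 17 / 65 = 0.2615


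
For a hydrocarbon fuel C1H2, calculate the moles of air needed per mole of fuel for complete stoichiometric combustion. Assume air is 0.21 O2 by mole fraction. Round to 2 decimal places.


Balanced combustion: C1H2 + 1.5 O2 -> 1 CO2 + 1 H2O
O2 needed = C + H/4 = 1 + 2/4 = 1.50 moles
Air moles = O2 / 0.21 = 1.50 / 0.21 = 7.14 moles air


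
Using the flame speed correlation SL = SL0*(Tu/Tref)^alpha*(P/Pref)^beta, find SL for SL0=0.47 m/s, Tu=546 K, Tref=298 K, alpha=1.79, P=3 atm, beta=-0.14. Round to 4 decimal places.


SL = SL0 * (Tu/Tref)^alpha * (P/Pref)^beta
T ratio = 546/298 = 1.83221477
(T ratio)^alpha = 1.83221477^1.79 = 2.956159
(P/Pref)^beta = 3^(-0.14) = 0.857439
SL = 0.47 * 2.956159 * 0.857439 = 1.1913 m/s


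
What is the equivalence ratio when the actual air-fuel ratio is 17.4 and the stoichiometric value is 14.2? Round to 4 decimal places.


phi = AFR_stoich / AFR_actual
phi = 14.2 / 17.4 = 0.8161


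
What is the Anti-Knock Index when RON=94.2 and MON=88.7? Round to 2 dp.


AKI = (RON + MON) / 2
AKI = (94.2 + 88.7) / 2
AKI = 182.9 / 2 = 91.45


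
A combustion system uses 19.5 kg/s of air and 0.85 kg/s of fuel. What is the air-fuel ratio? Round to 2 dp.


AFR = m_air / m_fuel
AFR = 19.5 / 0.85 = 22.94


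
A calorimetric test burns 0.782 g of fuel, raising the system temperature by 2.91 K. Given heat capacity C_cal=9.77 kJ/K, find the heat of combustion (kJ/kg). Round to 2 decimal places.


Hc = C_cal * delta_T / m_fuel
Q_released = 9.77 * 2.91 = 28.4307 kJ
m_fuel = 0.782 g = 0.782/1000 kg = 0.000782 kg
Hc = 28.4307 / 0.000782 = 36356.39 kJ/kg


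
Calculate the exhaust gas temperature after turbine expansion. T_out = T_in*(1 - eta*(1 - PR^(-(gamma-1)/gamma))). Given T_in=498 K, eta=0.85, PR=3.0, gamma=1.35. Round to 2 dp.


T_out = T_in * (1 - eta * (1 - PR^(-(gamma-1)/gamma)))
Exponent = -(1.35-1)/1.35 = -0.25925926
PR^exp = 3.0^(-0.25925926) = 0.75214556
Factor = 1 - 0.85*(1 - 0.75214556) = 0.78932373
T_out = 498 * 0.78932373 = 393.08 K


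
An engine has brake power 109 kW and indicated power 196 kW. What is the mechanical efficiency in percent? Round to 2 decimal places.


eta_mech = (BP / IP) * 100
Ratio = 109 / 196 = 0.5561
eta_mech = 0.5561 * 100 = 55.61%


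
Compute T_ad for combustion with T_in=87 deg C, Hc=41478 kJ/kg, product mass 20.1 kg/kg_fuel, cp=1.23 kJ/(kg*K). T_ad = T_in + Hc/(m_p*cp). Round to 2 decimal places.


T_ad = T_in + Hc / (m_p * cp)
Denominator = 20.1 * 1.23 = 24.7230
Temperature rise = 41478 / 24.7230 = 1677.71 K
T_ad = 87 + 1677.71 = 1764.71 deg C


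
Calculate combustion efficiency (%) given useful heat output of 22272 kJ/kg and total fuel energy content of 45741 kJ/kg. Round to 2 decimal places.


Efficiency = (Q_useful / Q_fuel) * 100
Efficiency = (22272 / 45741) * 100
Efficiency = 0.4869 * 100 = 48.69%


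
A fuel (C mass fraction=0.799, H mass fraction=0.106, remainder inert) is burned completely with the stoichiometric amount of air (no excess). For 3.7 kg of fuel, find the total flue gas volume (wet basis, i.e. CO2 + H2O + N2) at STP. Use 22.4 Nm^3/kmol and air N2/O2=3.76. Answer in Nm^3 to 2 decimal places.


Per kg fuel: CO2 = (C/12 kmol)*22.4 = (0.799/12)*22.4 = 1.49147 Nm^3
Per kg fuel: H2O = (H/2 kmol)*22.4 = (0.106/2)*22.4 = 1.18720 Nm^3
O2 needed per kg fuel = C/12 + H/4 = 0.799/12 + 0.106/4 = 0.09308333 kmol
Per kg fuel: N2 = O2*3.76*22.4 = 0.09308333*3.76*22.4 = 7.83985 Nm^3
Total per kg = 1.49147 + 1.18720 + 7.83985 = 10.51852 Nm^3
Total = 10.51852 * 3.7 = 38.92 Nm^3


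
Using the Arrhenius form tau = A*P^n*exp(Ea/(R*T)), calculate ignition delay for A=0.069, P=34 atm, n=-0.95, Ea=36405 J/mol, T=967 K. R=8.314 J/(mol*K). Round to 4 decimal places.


tau = A * P^n * exp(Ea/(R*T))
P^n = 34^(-0.95) = 0.03508286
Ea/(R*T) = 36405/(8.314*967) = 4.528189
exp(Ea/(R*T)) = 92.590723
tau = 0.069 * 0.03508286 * 92.590723 = 0.2241 ms


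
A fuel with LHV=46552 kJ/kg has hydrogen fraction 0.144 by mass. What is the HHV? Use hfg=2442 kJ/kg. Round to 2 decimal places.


HHV = LHV + hfg * 9 * H
Water addition = 2442 * 9 * 0.144 = 3164.832 kJ/kg
HHV = 46552 + 3164.832 = 49716.83 kJ/kg


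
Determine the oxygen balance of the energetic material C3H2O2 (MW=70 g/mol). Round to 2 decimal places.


OB = -1600 * (2C + H/2 - O) / MW
Inner = 2*3 + 2/2 - 2 = 5.00
OB = -1600 * 5.00 / 70 = -114.29%


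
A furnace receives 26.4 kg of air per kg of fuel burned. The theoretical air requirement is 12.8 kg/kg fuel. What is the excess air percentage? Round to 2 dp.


Excess air = actual - stoichiometric = 26.4 - 12.8 = 13.60 kg/kg fuel
Excess air % = (excess / stoich) * 100 = (13.60 / 12.8) * 100 = 106.25%
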